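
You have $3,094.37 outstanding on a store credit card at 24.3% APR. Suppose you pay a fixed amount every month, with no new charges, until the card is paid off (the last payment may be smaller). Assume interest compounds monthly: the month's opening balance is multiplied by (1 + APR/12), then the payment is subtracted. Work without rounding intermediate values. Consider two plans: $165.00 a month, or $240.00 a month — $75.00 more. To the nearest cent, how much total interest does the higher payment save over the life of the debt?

Monthly rate r = 24.3%/12 = 2.025% = 0.02025.
At $165.00/mo: n = ⌈−ln(1 − rB₀/P)/ln(1+r)⌉ = 24 payments (last $136.51); total interest = total paid − $3,094.37 = $837.14.
At $240.00/mo: 16 payments (last $22.47); total interest $528.10.
Interest saved = $837.14 − $528.10 = $309.04.

$309.04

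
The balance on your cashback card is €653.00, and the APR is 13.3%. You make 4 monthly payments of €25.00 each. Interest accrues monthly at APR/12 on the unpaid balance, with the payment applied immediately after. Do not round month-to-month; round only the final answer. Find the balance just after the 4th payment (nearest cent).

Monthly rate r = 13.3%/12 = 1.10833% = 0.0110833.
Each month: B ← B·(1+r) − €25.00.
Month 1: interest €7.24; balance after payment €635.24.
Month 2: interest €7.04; balance after payment €617.28.
Month 3: interest €6.84; balance after payment €599.12.
Month 4: interest €6.64; balance after payment €580.76.

€580.76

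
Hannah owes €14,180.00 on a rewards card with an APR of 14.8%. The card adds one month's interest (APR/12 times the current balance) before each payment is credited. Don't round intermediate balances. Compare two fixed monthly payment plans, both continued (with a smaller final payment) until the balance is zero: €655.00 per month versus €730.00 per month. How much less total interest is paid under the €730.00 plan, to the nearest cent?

Monthly rate r = 14.8%/12 = 1.23333% = 0.0123333.
At €655.00/mo: n = ⌈−ln(1 − rB₀/P)/ln(1+r)⌉ = 26 payments (last €223.49); total interest = total paid − €14,180.00 = €2,418.49.
At €730.00/mo: 23 payments (last €251.04); total interest €2,131.04.
Interest saved = €2,418.49 − €2,131.04 = €287.45.

€287.45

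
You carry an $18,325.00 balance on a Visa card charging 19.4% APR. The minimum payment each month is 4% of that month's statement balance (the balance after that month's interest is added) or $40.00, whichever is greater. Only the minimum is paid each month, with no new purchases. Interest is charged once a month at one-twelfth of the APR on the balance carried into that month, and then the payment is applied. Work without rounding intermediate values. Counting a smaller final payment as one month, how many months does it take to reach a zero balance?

Monthly rate r = 19.4%/12 = 1.61667% = 0.0161667.
While 4% of the post-interest balance exceeds $40.00, each month B ← (B·(1+r))·(1 − 0.04), i.e. B shrinks by the factor (1+r)·0.96 = 0.97552.
This holds for months 1–118. Entering month 119 the balance is $983.81; 4% of the post-interest balance is now below $40.00, so the flat $40.00 minimum applies from here.
From month 119 a fixed $40.00 at rate r clears $983.81 in 32 more payments. Total: 118 + 32 = 150 months.

150 months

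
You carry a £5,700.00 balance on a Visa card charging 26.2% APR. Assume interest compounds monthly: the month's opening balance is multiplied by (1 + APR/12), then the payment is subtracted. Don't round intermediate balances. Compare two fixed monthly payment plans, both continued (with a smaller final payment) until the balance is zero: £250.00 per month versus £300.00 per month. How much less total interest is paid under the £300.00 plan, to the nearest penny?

Monthly rate r = 26.2%/12 = 2.18333% = 0.0218333.
At £250.00/mo: n = ⌈−ln(1 − rB₀/P)/ln(1+r)⌉ = 32 payments (last £222.58); total interest = total paid − £5,700.00 = £2,272.58.
At £300.00/mo: 25 payments (last £243.53); total interest £1,743.53.
Interest saved = £2,272.58 − £1,743.53 = £529.05.

£529.05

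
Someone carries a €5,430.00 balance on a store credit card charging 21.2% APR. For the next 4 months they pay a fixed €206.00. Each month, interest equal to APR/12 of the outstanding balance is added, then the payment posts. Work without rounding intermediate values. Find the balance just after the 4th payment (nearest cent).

€4,977.91

Monthly rate r = 21.2%/12 = 1.76667% = 0.0176667.
Each month: B ← B·(1+r) − €206.00.
Month 1: interest €95.93; balance after payment €5,319.93.
Month 2: interest €93.99; balance after payment €5,207.92.
Month 3: interest €92.01; balance after payment €5,093.92.
Month 4: interest €89.99; balance after payment €4,977.91.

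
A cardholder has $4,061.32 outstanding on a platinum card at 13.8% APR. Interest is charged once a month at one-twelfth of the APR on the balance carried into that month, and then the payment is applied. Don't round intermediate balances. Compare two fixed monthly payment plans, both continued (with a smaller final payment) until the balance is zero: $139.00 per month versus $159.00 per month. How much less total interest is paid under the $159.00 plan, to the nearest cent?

Monthly rate r = 13.8%/12 = 1.15% = 0.0115.
At $139.00/mo: n = ⌈−ln(1 − rB₀/P)/ln(1+r)⌉ = 36 payments (last $112.96); total interest = total paid − $4,061.32 = $916.64.
At $159.00/mo: 31 payments (last $66.20); total interest $774.88.
Interest saved = $916.64 − $774.88 = $141.76.

$141.76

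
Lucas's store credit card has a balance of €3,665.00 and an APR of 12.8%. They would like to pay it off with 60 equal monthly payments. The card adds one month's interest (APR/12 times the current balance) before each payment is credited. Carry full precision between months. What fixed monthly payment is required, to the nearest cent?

Monthly rate r = 12.8%/12 = 1.06667% = 0.0106667.
Level-payment amortization: P = B₀·r / (1 − (1+r)^(−n)) = 3665.00·0.0106667 / (1 − 1.01067^(−60)).
Denominator 1 − (1+r)^(−60) = 0.470917416.
P = 39.0933 / 0.470917416 ≈ 83.02.

€83.02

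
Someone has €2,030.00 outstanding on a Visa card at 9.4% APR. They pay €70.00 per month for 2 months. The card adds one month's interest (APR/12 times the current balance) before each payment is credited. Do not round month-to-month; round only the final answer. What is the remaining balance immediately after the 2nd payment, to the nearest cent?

€1,921.38

Monthly rate r = 9.4%/12 = 0.783333% = 0.00783333.
Each month: B ← B·(1+r) − €70.00.
Month 1: interest €15.90; balance after payment €1,975.90.
Month 2: interest €15.48; balance after payment €1,921.38.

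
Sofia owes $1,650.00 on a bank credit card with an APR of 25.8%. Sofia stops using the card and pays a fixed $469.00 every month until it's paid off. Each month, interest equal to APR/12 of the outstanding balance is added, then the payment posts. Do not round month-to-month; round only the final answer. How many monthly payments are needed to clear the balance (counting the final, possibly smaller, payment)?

4 payments

Monthly rate r = 25.8%/12 = 2.15% = 0.0215.
Recurrence: B ← B·(1+r) − $469.00.
Month 1: interest $35.48; balance after payment $1,216.47.
Month 2: interest $26.15; balance after payment $773.63.
Month 3: interest $16.63; balance after payment $321.26.
Month 4: interest $6.91; balance after payment $0.00.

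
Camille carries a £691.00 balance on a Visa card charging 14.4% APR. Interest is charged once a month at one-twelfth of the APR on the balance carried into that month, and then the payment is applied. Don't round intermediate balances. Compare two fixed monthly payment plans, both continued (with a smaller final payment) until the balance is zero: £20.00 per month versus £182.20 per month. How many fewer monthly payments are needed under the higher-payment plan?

41 fewer payments

Monthly rate r = 14.4%/12 = 1.2% = 0.012.
At £20.00/mo: n = ⌈−ln(1 − rB₀/P)/ln(1+r)⌉ = 45 payments (last £17.79); total interest = total paid − £691.00 = £206.79.
At £182.20/mo: 4 payments (last £164.95); total interest £20.55.
Payments saved = 45 − 4 = 41.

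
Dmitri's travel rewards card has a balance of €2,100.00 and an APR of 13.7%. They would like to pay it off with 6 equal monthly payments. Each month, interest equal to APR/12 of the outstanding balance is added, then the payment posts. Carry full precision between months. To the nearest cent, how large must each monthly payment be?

Monthly rate r = 13.7%/12 = 1.14167% = 0.0114167.
Level-payment amortization: P = B₀·r / (1 − (1+r)^(−n)) = 2100.00·0.0114167 / (1 − 1.01142^(−6)).
Denominator 1 − (1+r)^(−6) = 0.0658440924.
P = 23.975 / 0.0658440924 ≈ 364.12.

€364.12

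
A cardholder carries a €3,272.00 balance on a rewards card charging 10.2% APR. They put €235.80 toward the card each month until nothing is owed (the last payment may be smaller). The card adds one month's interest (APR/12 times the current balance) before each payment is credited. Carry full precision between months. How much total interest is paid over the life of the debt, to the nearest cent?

Monthly rate r = 10.2%/12 = 0.85% = 0.0085.
Payoff takes n = ⌈−ln(1 − rB₀/P)/ln(1+r)⌉ = ⌈14.828⌉ = 15 payments; the last is €195.34.
Total paid = 14·€235.80 + €195.34 = €3,496.54.
Total interest = total paid − principal = €3,496.54 − €3,272.00 = €224.54.

€224.54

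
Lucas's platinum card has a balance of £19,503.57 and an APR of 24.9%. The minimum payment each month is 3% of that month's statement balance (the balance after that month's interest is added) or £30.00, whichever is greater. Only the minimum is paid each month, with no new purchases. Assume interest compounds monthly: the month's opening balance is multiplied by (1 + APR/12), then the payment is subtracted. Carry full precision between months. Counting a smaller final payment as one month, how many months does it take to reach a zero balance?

357 months

Monthly rate r = 24.9%/12 = 2.075% = 0.02075.
While 3% of the post-interest balance exceeds £30.00, each month B ← (B·(1+r))·(1 − 0.03), i.e. B shrinks by the factor (1+r)·0.97 = 0.99013.
This holds for months 1–302. Entering month 303 the balance is £974.62; 3% of the post-interest balance is now below £30.00, so the flat £30.00 minimum applies from here.
From month 303 a fixed £30.00 at rate r clears £974.62 in 55 more payments. Total: 302 + 55 = 357 months.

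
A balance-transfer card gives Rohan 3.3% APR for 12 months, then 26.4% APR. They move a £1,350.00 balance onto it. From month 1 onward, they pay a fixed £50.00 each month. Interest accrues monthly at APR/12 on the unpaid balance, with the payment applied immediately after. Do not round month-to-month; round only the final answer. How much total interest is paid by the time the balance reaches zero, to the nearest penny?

£225.37

Promo months 1–12 at r₀ = 3.3%/12 = 0.00275; months 13+ at r₁ = 26.4%/12 = 0.022.
After month 12: iterate B ← B·(1+r₀) − £50.00 for 12 months → £786.07.
Then at r₁ with £50.00/mo: n₂ = −ln(1 − r₁·B/P)/ln(1+r₁) ≈ 19.50 → 20 more payments.
Total paid = 31·£50.00 + £25.37 = £1,575.37; interest = £1,575.37 − £1,350.00 = £225.37.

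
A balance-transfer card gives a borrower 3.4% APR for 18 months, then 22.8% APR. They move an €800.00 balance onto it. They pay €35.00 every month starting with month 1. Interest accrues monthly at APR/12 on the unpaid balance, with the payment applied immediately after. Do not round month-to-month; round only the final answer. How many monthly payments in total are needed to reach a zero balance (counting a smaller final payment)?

24 months

Promo months 1–18 at r₀ = 3.4%/12 = 0.00283333; months 19+ at r₁ = 22.8%/12 = 0.019.
After month 18: iterate B ← B·(1+r₀) − €35.00 for 18 months → €196.39.
Then at r₁ with €35.00/mo: n₂ = −ln(1 − r₁·B/P)/ln(1+r₁) ≈ 5.99 → 6 more payments.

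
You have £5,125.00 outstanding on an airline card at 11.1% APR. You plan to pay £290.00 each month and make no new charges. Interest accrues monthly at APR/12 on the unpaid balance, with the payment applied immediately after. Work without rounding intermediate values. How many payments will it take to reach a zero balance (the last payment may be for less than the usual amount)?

Monthly rate r = 11.1%/12 = 0.925% = 0.00925.
Recurrence: B ← B·(1+r) − £290.00.
Month 1: interest £47.41; balance after payment £4,882.41.
Month 2: interest £45.16; balance after payment £4,637.57.
Closed form: n = −ln(1 − rB₀/P)/ln(1+r) = −ln(0.83653)/ln(1.00925) ≈ 19.386, so the balance reaches zero during payment 20.

20 payments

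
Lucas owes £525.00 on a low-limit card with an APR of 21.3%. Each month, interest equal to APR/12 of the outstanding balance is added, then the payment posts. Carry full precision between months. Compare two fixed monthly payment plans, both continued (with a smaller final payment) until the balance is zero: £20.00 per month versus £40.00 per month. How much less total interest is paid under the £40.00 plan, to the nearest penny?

£110.04

Monthly rate r = 21.3%/12 = 1.775% = 0.01775.
At £20.00/mo: n = ⌈−ln(1 − rB₀/P)/ln(1+r)⌉ = 36 payments (last £13.05); total interest = total paid − £525.00 = £188.05.
At £40.00/mo: 16 payments (last £3.01); total interest £78.01.
Interest saved = £188.05 − £78.01 = £110.04.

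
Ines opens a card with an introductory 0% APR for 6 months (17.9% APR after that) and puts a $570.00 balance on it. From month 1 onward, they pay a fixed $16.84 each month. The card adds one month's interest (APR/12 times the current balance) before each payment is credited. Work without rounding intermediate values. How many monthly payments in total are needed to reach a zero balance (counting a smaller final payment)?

Promo months 1–6 at r₀ = 0%/12 = 0; months 7+ at r₁ = 17.9%/12 = 0.0149167.
After month 6 (no interest yet): B = $570.00 − 6·$16.84 = $468.96.
Then at r₁ with $16.84/mo: n₂ = −ln(1 − r₁·B/P)/ln(1+r₁) ≈ 36.26 → 37 more payments.

43 months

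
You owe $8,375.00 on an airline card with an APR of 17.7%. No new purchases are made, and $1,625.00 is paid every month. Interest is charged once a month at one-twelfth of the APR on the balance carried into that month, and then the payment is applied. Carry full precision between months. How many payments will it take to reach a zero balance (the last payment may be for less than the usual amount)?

Monthly rate r = 17.7%/12 = 1.475% = 0.01475.
Recurrence: B ← B·(1+r) − $1,625.00.
Month 1: interest $123.53; balance after payment $6,873.53.
Month 2: interest $101.38; balance after payment $5,349.92.
Month 3: interest $78.91; balance after payment $3,803.83.
Month 4: interest $56.11; balance after payment $2,234.93.
Month 5: interest $32.97; balance after payment $642.90.
Month 6: interest $9.48; balance after payment $0.00.

6 months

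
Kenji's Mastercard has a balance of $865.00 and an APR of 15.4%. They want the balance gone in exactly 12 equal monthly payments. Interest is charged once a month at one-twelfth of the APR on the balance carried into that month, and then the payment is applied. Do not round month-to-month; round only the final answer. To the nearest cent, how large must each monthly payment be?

$78.24

Monthly rate r = 15.4%/12 = 1.28333% = 0.0128333.
Level-payment amortization: P = B₀·r / (1 − (1+r)^(−n)) = 865.00·0.0128333 / (1 − 1.01283^(−12)).
Denominator 1 − (1+r)^(−12) = 0.141887618.
P = 11.1008 / 0.141887618 ≈ 78.24.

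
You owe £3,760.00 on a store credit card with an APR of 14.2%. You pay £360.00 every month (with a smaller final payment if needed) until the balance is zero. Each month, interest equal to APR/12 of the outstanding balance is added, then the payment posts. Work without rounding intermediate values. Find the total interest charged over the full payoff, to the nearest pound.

Monthly rate r = 14.2%/12 = 1.18333% = 0.0118333.
Payoff takes n = ⌈−ln(1 − rB₀/P)/ln(1+r)⌉ = ⌈11.214⌉ = 12 payments; the last is £77.53.
Total paid = 11·£360.00 + £77.53 = £4,037.53.
Total interest = total paid − principal = £4,037.53 − £3,760.00 = £277.53.

£278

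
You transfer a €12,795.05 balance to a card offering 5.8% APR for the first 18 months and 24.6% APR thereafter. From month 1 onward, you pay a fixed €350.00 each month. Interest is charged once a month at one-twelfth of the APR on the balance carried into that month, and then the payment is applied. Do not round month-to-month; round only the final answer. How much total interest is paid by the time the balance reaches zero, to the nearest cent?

Promo months 1–18 at r₀ = 5.8%/12 = 0.00483333; months 19+ at r₁ = 24.6%/12 = 0.0205.
After month 18: iterate B ← B·(1+r₀) − €350.00 for 18 months → €7,389.53.
Then at r₁ with €350.00/mo: n₂ = −ln(1 − r₁·B/P)/ln(1+r₁) ≈ 27.94 → 28 more payments.
Total paid = 45·€350.00 + €330.78 = €16,080.78; interest = €16,080.78 − €12,795.05 = €3,285.73.

€3,285.73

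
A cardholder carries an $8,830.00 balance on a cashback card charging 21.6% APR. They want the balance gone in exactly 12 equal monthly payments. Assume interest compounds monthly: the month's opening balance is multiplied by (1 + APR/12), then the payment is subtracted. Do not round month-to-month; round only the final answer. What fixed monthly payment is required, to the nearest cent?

$824.74

Monthly rate r = 21.6%/12 = 1.8% = 0.018.
Level-payment amortization: P = B₀·r / (1 − (1+r)^(−n)) = 8830.00·0.018 / (1 − 1.018^(−12)).
Denominator 1 − (1+r)^(−12) = 0.192715407.
P = 158.94 / 0.192715407 ≈ 824.74.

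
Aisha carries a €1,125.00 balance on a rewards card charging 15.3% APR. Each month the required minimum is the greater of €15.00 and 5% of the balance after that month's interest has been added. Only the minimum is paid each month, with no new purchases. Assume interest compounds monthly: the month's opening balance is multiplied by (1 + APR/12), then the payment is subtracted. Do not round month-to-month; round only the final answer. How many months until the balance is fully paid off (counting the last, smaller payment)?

58 months

Monthly rate r = 15.3%/12 = 1.275% = 0.01275.
While 5% of the post-interest balance exceeds €15.00, each month B ← (B·(1+r))·(1 − 0.05), i.e. B shrinks by the factor (1+r)·0.95 = 0.96211.
This holds for months 1–35. Entering month 36 the balance is €291.11; 5% of the post-interest balance is now below €15.00, so the flat €15.00 minimum applies from here.
From month 36 a fixed €15.00 at rate r clears €291.11 in 23 more payments. Total: 35 + 23 = 58 months.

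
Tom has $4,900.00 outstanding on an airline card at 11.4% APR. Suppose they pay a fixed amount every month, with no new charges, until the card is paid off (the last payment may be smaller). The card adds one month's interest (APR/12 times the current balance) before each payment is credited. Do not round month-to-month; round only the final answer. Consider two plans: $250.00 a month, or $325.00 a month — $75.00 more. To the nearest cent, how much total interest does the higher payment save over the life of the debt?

$134.11

Monthly rate r = 11.4%/12 = 0.95% = 0.0095.
At $250.00/mo: n = ⌈−ln(1 − rB₀/P)/ln(1+r)⌉ = 22 payments (last $198.03); total interest = total paid − $4,900.00 = $548.03.
At $325.00/mo: 17 payments (last $113.92); total interest $413.92.
Interest saved = $548.03 − $413.92 = $134.11.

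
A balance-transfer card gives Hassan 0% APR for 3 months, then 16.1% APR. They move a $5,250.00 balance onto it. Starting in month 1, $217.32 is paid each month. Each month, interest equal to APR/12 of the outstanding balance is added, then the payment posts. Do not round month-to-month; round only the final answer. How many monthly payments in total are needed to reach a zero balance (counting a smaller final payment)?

Promo months 1–3 at r₀ = 0%/12 = 0; months 4+ at r₁ = 16.1%/12 = 0.0134167.
After month 3 (no interest yet): B = $5,250.00 − 3·$217.32 = $4,598.04.
Then at r₁ with $217.32/mo: n₂ = −ln(1 − r₁·B/P)/ln(1+r₁) ≈ 25.05 → 26 more payments.

29 months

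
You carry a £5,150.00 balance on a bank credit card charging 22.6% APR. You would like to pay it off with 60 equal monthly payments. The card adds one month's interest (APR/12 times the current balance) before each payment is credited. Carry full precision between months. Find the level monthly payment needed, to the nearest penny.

£144.00

Monthly rate r = 22.6%/12 = 1.88333% = 0.0188333.
Level-payment amortization: P = B₀·r / (1 − (1+r)^(−n)) = 5150.00·0.0188333 / (1 − 1.01883^(−60)).
Denominator 1 − (1+r)^(−60) = 0.673554057.
P = 96.9917 / 0.673554057 ≈ 144.00.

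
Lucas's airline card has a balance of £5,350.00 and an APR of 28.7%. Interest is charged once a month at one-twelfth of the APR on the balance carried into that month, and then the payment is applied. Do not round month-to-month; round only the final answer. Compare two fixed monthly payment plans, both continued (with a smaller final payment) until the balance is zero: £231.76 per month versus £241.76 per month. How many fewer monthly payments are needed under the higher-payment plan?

2 fewer payments

Monthly rate r = 28.7%/12 = 2.39167% = 0.0239167.
At £231.76/mo: n = ⌈−ln(1 − rB₀/P)/ln(1+r)⌉ = 34 payments (last £227.74); total interest = total paid − £5,350.00 = £2,525.82.
At £241.76/mo: 32 payments (last £212.68); total interest £2,357.24.
Payments saved = 34 − 32 = 2.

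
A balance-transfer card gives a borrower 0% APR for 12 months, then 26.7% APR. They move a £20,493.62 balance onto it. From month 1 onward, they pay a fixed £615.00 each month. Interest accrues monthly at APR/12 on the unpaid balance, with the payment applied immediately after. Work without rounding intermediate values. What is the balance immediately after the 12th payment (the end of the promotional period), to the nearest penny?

Promo months 1–12 at r₀ = 0%/12 = 0; months 13+ at r₁ = 26.7%/12 = 0.02225.
After month 12 (no interest yet): B = £20,493.62 − 12·£615.00 = £13,113.62.

£13,113.62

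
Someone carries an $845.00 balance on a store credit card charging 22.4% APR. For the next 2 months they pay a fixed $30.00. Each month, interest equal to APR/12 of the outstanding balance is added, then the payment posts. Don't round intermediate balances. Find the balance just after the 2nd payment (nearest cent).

Monthly rate r = 22.4%/12 = 1.86667% = 0.0186667.
Each month: B ← B·(1+r) − $30.00.
Month 1: interest $15.77; balance after payment $830.77.
Month 2: interest $15.51; balance after payment $816.28.

$816.28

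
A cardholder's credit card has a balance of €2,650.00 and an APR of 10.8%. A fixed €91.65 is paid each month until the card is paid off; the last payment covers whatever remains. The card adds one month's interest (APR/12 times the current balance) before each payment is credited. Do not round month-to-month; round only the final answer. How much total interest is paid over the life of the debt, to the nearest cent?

Monthly rate r = 10.8%/12 = 0.9% = 0.009.
Payoff takes n = ⌈−ln(1 − rB₀/P)/ln(1+r)⌉ = ⌈33.641⌉ = 34 payments; the last is €58.84.
Total paid = 33·€91.65 + €58.84 = €3,083.29.
Total interest = total paid − principal = €3,083.29 − €2,650.00 = €433.29.

€433.29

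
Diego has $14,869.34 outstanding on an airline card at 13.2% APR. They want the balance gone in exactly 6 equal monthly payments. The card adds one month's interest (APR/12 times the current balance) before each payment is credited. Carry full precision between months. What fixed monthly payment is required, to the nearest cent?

$2,574.50

Monthly rate r = 13.2%/12 = 1.1% = 0.011.
Level-payment amortization: P = B₀·r / (1 − (1+r)^(−n)) = 14869.34·0.011 / (1 − 1.011^(−6)).
Denominator 1 − (1+r)^(−6) = 0.063531731.
P = 163.563 / 0.063531731 ≈ 2574.50.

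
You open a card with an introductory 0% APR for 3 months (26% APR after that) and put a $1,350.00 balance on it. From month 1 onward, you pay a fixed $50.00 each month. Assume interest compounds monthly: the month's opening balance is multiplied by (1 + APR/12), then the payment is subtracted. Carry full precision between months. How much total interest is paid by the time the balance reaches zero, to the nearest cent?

Promo months 1–3 at r₀ = 0%/12 = 0; months 4+ at r₁ = 26%/12 = 0.0216667.
After month 3 (no interest yet): B = $1,350.00 − 3·$50.00 = $1,200.00.
Then at r₁ with $50.00/mo: n₂ = −ln(1 − r₁·B/P)/ln(1+r₁) ≈ 34.24 → 35 more payments.
Total paid = 37·$50.00 + $12.16 = $1,862.16; interest = $1,862.16 − $1,350.00 = $512.16.

$512.16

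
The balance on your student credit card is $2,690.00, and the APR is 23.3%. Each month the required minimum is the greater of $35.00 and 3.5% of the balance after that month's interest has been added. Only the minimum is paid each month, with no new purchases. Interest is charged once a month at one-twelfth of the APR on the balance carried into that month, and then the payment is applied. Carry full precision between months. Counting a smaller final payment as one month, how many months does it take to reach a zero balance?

103 months

Monthly rate r = 23.3%/12 = 1.94167% = 0.0194167.
While 3.5% of the post-interest balance exceeds $35.00, each month B ← (B·(1+r))·(1 − 0.035), i.e. B shrinks by the factor (1+r)·0.965 = 0.98374.
This holds for months 1–62. Entering month 63 the balance is $973.31; 3.5% of the post-interest balance is now below $35.00, so the flat $35.00 minimum applies from here.
From month 63 a fixed $35.00 at rate r clears $973.31 in 41 more payments. Total: 62 + 41 = 103 months.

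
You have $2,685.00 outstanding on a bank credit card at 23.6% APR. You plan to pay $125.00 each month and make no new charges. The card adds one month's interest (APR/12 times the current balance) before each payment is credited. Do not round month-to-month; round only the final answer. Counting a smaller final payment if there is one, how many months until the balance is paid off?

29 months

Monthly rate r = 23.6%/12 = 1.96667% = 0.0196667.
Recurrence: B ← B·(1+r) − $125.00.
Month 1: interest $52.81; balance after payment $2,612.80.
Month 2: interest $51.39; balance after payment $2,539.19.
Closed form: n = −ln(1 − rB₀/P)/ln(1+r) = −ln(0.57756)/ln(1.01967) ≈ 28.186, so the balance reaches zero during payment 29.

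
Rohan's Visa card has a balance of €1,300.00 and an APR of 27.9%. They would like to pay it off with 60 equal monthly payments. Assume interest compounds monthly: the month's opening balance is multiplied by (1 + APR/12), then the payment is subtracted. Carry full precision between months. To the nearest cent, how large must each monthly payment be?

€40.40

Monthly rate r = 27.9%/12 = 2.325% = 0.02325.
Level-payment amortization: P = B₀·r / (1 − (1+r)^(−n)) = 1300.00·0.02325 / (1 − 1.02325^(−60)).
Denominator 1 − (1+r)^(−60) = 0.748177344.
P = 30.225 / 0.748177344 ≈ 40.40.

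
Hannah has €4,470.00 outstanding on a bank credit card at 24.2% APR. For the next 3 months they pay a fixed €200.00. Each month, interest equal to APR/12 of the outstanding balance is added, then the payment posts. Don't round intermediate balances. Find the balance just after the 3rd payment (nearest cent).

Monthly rate r = 24.2%/12 = 2.01667% = 0.0201667.
Each month: B ← B·(1+r) − €200.00.
Month 1: interest €90.14; balance after payment €4,360.15.
Month 2: interest €87.93; balance after payment €4,248.07.
Month 3: interest €85.67; balance after payment €4,133.74.

€4,133.74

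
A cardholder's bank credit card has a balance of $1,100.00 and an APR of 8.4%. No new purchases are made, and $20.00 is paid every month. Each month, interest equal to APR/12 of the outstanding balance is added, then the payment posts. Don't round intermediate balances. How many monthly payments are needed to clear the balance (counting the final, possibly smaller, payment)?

Monthly rate r = 8.4%/12 = 0.7% = 0.007.
Recurrence: B ← B·(1+r) − $20.00.
Month 1: interest $7.70; balance after payment $1,087.70.
Month 2: interest $7.61; balance after payment $1,075.31.
Closed form: n = −ln(1 − rB₀/P)/ln(1+r) = −ln(0.615)/ln(1.007) ≈ 69.690, so the balance reaches zero during payment 70.

70 months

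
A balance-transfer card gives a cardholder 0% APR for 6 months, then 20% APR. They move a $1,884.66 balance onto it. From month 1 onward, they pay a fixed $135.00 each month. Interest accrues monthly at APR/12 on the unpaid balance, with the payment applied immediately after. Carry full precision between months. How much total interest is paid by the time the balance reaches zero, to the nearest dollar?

Promo months 1–6 at r₀ = 0%/12 = 0; months 7+ at r₁ = 20%/12 = 0.0166667.
After month 6 (no interest yet): B = $1,884.66 − 6·$135.00 = $1,074.66.
Then at r₁ with $135.00/mo: n₂ = −ln(1 − r₁·B/P)/ln(1+r₁) ≈ 8.61 → 9 more payments.
Total paid = 14·$135.00 + $82.80 = $1,972.80; interest = $1,972.80 − $1,884.66 = $88.14.

$88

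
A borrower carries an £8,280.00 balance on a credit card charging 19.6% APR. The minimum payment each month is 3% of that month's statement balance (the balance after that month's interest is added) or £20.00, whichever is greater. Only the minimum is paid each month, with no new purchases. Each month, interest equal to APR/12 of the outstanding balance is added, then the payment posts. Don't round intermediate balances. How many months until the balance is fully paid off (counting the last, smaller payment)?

226 months

Monthly rate r = 19.6%/12 = 1.63333% = 0.0163333.
While 3% of the post-interest balance exceeds £20.00, each month B ← (B·(1+r))·(1 − 0.03), i.e. B shrinks by the factor (1+r)·0.97 = 0.98584.
This holds for months 1–178. Entering month 179 the balance is £654.39; 3% of the post-interest balance is now below £20.00, so the flat £20.00 minimum applies from here.
From month 179 a fixed £20.00 at rate r clears £654.39 in 48 more payments. Total: 178 + 48 = 226 months.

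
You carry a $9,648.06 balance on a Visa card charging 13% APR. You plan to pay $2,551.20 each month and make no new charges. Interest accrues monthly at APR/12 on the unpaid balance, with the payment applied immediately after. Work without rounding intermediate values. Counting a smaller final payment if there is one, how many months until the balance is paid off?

4 payments

Monthly rate r = 13%/12 = 1.08333% = 0.0108333.
Recurrence: B ← B·(1+r) − $2,551.20.
Month 1: interest $104.52; balance after payment $7,201.38.
Month 2: interest $78.01; balance after payment $4,728.20.
Month 3: interest $51.22; balance after payment $2,228.22.
Month 4: interest $24.14; balance after payment $0.00.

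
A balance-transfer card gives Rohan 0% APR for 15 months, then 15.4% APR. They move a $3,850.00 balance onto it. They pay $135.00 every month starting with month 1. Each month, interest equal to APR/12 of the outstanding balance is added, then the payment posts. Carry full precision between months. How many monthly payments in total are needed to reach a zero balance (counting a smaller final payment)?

Promo months 1–15 at r₀ = 0%/12 = 0; months 16+ at r₁ = 15.4%/12 = 0.0128333.
After month 15 (no interest yet): B = $3,850.00 − 15·$135.00 = $1,825.00.
Then at r₁ with $135.00/mo: n₂ = −ln(1 − r₁·B/P)/ln(1+r₁) ≈ 14.94 → 15 more payments.

30 months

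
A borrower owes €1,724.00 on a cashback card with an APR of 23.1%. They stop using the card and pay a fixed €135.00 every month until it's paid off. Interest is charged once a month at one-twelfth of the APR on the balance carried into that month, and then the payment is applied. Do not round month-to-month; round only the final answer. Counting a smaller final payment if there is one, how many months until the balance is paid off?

15 payments

Monthly rate r = 23.1%/12 = 1.925% = 0.01925.
Recurrence: B ← B·(1+r) − €135.00.
Month 1: interest €33.19; balance after payment €1,622.19.
Month 2: interest €31.23; balance after payment €1,518.41.
Closed form: n = −ln(1 − rB₀/P)/ln(1+r) = −ln(0.75417)/ln(1.01925) ≈ 14.797, so the balance reaches zero during payment 15.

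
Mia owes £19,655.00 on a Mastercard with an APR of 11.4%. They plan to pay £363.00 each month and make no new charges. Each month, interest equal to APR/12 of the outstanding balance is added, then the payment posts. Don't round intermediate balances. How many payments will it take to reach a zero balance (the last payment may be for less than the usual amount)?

77 payments

Monthly rate r = 11.4%/12 = 0.95% = 0.0095.
Recurrence: B ← B·(1+r) − £363.00.
Month 1: interest £186.72; balance after payment £19,478.72.
Month 2: interest £185.05; balance after payment £19,300.77.
Closed form: n = −ln(1 − rB₀/P)/ln(1+r) = −ln(0.48561)/ln(1.0095) ≈ 76.397, so the balance reaches zero during payment 77.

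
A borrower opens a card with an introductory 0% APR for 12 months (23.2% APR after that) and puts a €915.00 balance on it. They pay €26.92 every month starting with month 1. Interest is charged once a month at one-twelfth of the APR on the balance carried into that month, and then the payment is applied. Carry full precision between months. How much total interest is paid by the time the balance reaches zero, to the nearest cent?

Promo months 1–12 at r₀ = 0%/12 = 0; months 13+ at r₁ = 23.2%/12 = 0.0193333.
After month 12 (no interest yet): B = €915.00 − 12·€26.92 = €591.96.
Then at r₁ with €26.92/mo: n₂ = −ln(1 − r₁·B/P)/ln(1+r₁) ≈ 28.91 → 29 more payments.
Total paid = 40·€26.92 + €24.55 = €1,101.35; interest = €1,101.35 − €915.00 = €186.35.

€186.35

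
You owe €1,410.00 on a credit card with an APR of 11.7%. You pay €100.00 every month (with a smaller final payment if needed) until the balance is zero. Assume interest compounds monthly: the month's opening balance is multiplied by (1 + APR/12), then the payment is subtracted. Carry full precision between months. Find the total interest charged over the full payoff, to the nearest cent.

€114.30

Monthly rate r = 11.7%/12 = 0.975% = 0.00975.
Payoff takes n = ⌈−ln(1 − rB₀/P)/ln(1+r)⌉ = ⌈15.242⌉ = 16 payments; the last is €24.30.
Total paid = 15·€100.00 + €24.30 = €1,524.30.
Total interest = total paid − principal = €1,524.30 − €1,410.00 = €114.30.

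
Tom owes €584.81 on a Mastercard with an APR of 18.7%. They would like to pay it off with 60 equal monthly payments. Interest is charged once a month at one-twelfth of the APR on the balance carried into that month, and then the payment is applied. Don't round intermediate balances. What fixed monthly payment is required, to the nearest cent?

€15.07

Monthly rate r = 18.7%/12 = 1.55833% = 0.0155833.
Level-payment amortization: P = B₀·r / (1 − (1+r)^(−n)) = 584.81·0.0155833 / (1 − 1.01558^(−60)).
Denominator 1 − (1+r)^(−60) = 0.604573205.
P = 9.11329 / 0.604573205 ≈ 15.07.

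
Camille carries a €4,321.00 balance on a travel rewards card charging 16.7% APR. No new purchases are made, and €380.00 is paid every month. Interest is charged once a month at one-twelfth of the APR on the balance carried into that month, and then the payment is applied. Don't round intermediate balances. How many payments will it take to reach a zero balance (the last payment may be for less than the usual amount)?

13 payments

Monthly rate r = 16.7%/12 = 1.39167% = 0.0139167.
Recurrence: B ← B·(1+r) − €380.00.
Month 1: interest €60.13; balance after payment €4,001.13.
Month 2: interest €55.68; balance after payment €3,676.82.
Closed form: n = −ln(1 − rB₀/P)/ln(1+r) = −ln(0.84175)/ln(1.01392) ≈ 12.465, so the balance reaches zero during payment 13.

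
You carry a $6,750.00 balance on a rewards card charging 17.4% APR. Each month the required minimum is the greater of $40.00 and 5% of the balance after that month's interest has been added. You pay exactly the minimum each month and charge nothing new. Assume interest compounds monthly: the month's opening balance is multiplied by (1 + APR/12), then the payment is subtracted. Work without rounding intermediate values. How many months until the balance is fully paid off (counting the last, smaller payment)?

82 months

Monthly rate r = 17.4%/12 = 1.45% = 0.0145.
While 5% of the post-interest balance exceeds $40.00, each month B ← (B·(1+r))·(1 − 0.05), i.e. B shrinks by the factor (1+r)·0.95 = 0.96377.
This holds for months 1–59. Entering month 60 the balance is $765.36; 5% of the post-interest balance is now below $40.00, so the flat $40.00 minimum applies from here.
From month 60 a fixed $40.00 at rate r clears $765.36 in 23 more payments. Total: 59 + 23 = 82 months.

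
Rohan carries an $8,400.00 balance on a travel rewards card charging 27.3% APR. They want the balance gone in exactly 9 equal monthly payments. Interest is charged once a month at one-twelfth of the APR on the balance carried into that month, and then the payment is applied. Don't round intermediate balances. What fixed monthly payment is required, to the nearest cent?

$1,042.68

Monthly rate r = 27.3%/12 = 2.275% = 0.02275.
Level-payment amortization: P = B₀·r / (1 − (1+r)^(−n)) = 8400.00·0.02275 / (1 − 1.02275^(−9)).
Denominator 1 − (1+r)^(−9) = 0.183277338.
P = 191.1 / 0.183277338 ≈ 1042.68.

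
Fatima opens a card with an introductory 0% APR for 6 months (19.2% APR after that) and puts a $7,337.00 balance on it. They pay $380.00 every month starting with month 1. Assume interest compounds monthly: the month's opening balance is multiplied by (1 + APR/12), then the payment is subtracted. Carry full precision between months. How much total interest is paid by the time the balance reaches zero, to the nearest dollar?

$675

Promo months 1–6 at r₀ = 0%/12 = 0; months 7+ at r₁ = 19.2%/12 = 0.016.
After month 6 (no interest yet): B = $7,337.00 − 6·$380.00 = $5,057.00.
Then at r₁ with $380.00/mo: n₂ = −ln(1 − r₁·B/P)/ln(1+r₁) ≈ 15.08 → 16 more payments.
Total paid = 21·$380.00 + $32.15 = $8,012.15; interest = $8,012.15 − $7,337.00 = $675.15.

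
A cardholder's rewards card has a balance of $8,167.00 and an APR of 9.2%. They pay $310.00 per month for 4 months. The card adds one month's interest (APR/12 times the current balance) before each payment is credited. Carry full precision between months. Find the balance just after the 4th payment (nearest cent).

Monthly rate r = 9.2%/12 = 0.766667% = 0.00766667.
Each month: B ← B·(1+r) − $310.00.
Month 1: interest $62.61; balance after payment $7,919.61.
Month 2: interest $60.72; balance after payment $7,670.33.
Month 3: interest $58.81; balance after payment $7,419.14.
Month 4: interest $56.88; balance after payment $7,166.02.

$7,166.02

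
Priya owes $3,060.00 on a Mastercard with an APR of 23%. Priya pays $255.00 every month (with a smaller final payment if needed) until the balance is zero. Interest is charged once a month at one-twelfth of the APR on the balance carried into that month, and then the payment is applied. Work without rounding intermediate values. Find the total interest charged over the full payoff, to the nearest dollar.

Monthly rate r = 23%/12 = 1.91667% = 0.0191667.
Payoff takes n = ⌈−ln(1 − rB₀/P)/ln(1+r)⌉ = ⌈13.767⌉ = 14 payments; the last is $195.94.
Total paid = 13·$255.00 + $195.94 = $3,510.94.
Total interest = total paid − principal = $3,510.94 − $3,060.00 = $450.94.

$451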